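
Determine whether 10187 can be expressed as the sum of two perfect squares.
Not possible

Factorization: 10187 = 61 × 167
By Fermat: n is sum of two squares iff every prime p ≡ 3 (mod 4) appears to even power.
Prime(s) ≡ 3 (mod 4) with odd exponent: [(167, 1)]
Therefore 10187 cannot be expressed as a² + b².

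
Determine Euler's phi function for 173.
172

173 = 173
φ(n) = n × ∏(1 - 1/p) for each prime p dividing n
φ(173) = 173 × (1 - 1/173) = 172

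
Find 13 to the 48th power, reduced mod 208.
65

Repeated squaring. Binary of 48 = 110000.
13^1 ≡ 13 (mod 208); 13^2 ≡ 169 (mod 208); 13^4 ≡ 65 (mod 208); 13^8 ≡ 65 (mod 208); 13^16 ≡ 65 (mod 208); 13^32 ≡ 65 (mod 208)
13^48 = 13^16 × 13^32 ≡ 65 (mod 208)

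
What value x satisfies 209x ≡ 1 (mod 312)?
209

gcd(209, 312) = 1, so the inverse exists.
Extended Euclidean algorithm on (312, 209):
312 = 1 × 209 + 103  ⟹  103 = (1)·312 + (-1)·209
209 = 2 × 103 + 3  ⟹  3 = (-2)·312 + (3)·209
103 = 34 × 3 + 1  ⟹  1 = (69)·312 + (-103)·209
So (-103)·209 ≡ 1 (mod 312), i.e. 209^(-1) ≡ -103 ≡ 209 (mod 312).
Check: 209 × 209 = 43681 ≡ 1 (mod 312)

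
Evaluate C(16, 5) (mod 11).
1

Using Lucas' theorem:
Write n=16 and k=5 in base 11:
n in base 11: [1, 5]
k in base 11: [0, 5]
C(16,5) mod 11 = ∏ C(n_i, k_i) mod 11
Digit binomials (mod 11): C(1,0) = 1; C(5,5) = 1
Product: 1 × 1 = 1 ≡ 1 (mod 11)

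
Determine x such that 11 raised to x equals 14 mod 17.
15

Baby-step giant-step with step n = ⌈√17⌉ = 5.
Baby steps 11^j mod 17 (j:value) for j=0..4: 0:1, 1:11, 2:2, 3:5, 4:4.
Giant-step multiplier: 11^(-5) ≡ 11^(16-5) = 11^11 ≡ 12 (mod 17).
Giant steps γ_i = 14·12^i mod 17: γ_0=14, γ_1=15, γ_2=10, γ_3=1 (in table at j=0).
x = i·n + j = 3·5 + 0 = 15.
Check: 11^15 ≡ 14 (mod 17).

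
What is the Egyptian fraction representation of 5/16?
1/4 + 1/16

Greedy algorithm:
5/16: ceiling(16/5) = 4, use 1/4
1/16: ceiling(16/1) = 16, use 1/16
Result: 5/16 = 1/4 + 1/16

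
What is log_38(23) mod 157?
27

Baby-step giant-step with step n = ⌈√157⌉ = 13.
Baby steps 38^j mod 157 (j:value) for j=0..12: 0:1, 1:38, 2:31, 3:79, 4:19, 5:94, 6:118, 7:88, 8:47, 9:59, 10:44, 11:102, 12:108.
Giant-step multiplier: 38^(-13) ≡ 38^(156-13) = 38^143 ≡ 50 (mod 157).
Giant steps γ_i = 23·50^i mod 157: γ_0=23, γ_1=51, γ_2=38 (in table at j=1).
x = i·n + j = 2·13 + 1 = 27.
Check: 38^27 ≡ 23 (mod 157).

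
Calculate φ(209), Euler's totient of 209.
180

209 = 11 × 19
φ(n) = n × ∏(1 - 1/p) for each prime p dividing n
φ(209) = 209 × (1 - 1/11) × (1 - 1/19) = 180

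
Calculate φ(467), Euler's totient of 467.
466

467 = 467
φ(n) = n × ∏(1 - 1/p) for each prime p dividing n
φ(467) = 467 × (1 - 1/467) = 466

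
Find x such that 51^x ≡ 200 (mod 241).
102

Baby-step giant-step with step n = ⌈√241⌉ = 16.
Baby steps 51^j mod 241 (j:value) for j=0..15: 0:1, 1:51, 2:191, 3:101, 4:90, 5:11, 6:79, 7:173, 8:147, 9:26, 10:121, 11:146, 12:216, 13:171, 14:45, 15:126.
Giant-step multiplier: 51^(-16) ≡ 51^(240-16) = 51^224 ≡ 119 (mod 241).
Giant steps γ_i = 200·119^i mod 241: γ_0=200, γ_1=182, γ_2=209, γ_3=48, γ_4=169, γ_5=108, γ_6=79 (in table at j=6).
x = i·n + j = 6·16 + 6 = 102.
Check: 51^102 ≡ 200 (mod 241).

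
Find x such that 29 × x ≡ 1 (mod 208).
165

gcd(29, 208) = 1, so the inverse exists.
Extended Euclidean algorithm on (208, 29):
208 = 7 × 29 + 5  ⟹  5 = (1)·208 + (-7)·29
29 = 5 × 5 + 4  ⟹  4 = (-5)·208 + (36)·29
5 = 1 × 4 + 1  ⟹  1 = (6)·208 + (-43)·29
So (-43)·29 ≡ 1 (mod 208), i.e. 29^(-1) ≡ -43 ≡ 165 (mod 208).
Check: 29 × 165 = 4785 ≡ 1 (mod 208)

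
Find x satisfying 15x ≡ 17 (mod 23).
x ≡ 18 (mod 23)

gcd(15, 23) = 1, which divides 17, so solutions exist.
Find 15^(-1) mod 23 by the extended Euclidean algorithm:
23 = 1 × 15 + 8  ⟹  8 = (1)·23 + (-1)·15
15 = 1 × 8 + 7  ⟹  7 = (-1)·23 + (2)·15
8 = 1 × 7 + 1  ⟹  1 = (2)·23 + (-3)·15
So (-3)·15 ≡ 1 (mod 23), i.e. 15^(-1) ≡ -3 ≡ 20 (mod 23).
x ≡ 20 × 17 = 340 ≡ 18 (mod 23).
Check: 15 × 18 = 270 ≡ 17 (mod 23).
Unique solution: x ≡ 18 (mod 23)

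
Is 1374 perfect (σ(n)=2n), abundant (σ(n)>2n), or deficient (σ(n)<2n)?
abundant

Proper divisors of 1374: sum = 1 + 2 + 3 + 6 + 229 + 458 + 687 = 1386
Since 1386 > 1374, 1374 is abundant.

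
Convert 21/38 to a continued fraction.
[0; 1, 1, 4, 4]

Euclidean algorithm steps:
21 = 0 × 38 + 21
38 = 1 × 21 + 17
21 = 1 × 17 + 4
17 = 4 × 4 + 1
4 = 4 × 1 + 0
Continued fraction: [0; 1, 1, 4, 4]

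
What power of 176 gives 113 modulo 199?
5

Baby-step giant-step with step n = ⌈√199⌉ = 15.
Baby steps 176^j mod 199 (j:value) for j=0..14: 0:1, 1:176, 2:131, 3:171, 4:47, 5:113, 6:187, 7:77, 8:20, 9:137, 10:33, 11:37, 12:144, 13:71, 14:158.
h = 113 is already in the table at j=5, so x = 5.
Check: 176^5 ≡ 113 (mod 199).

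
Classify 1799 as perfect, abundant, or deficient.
deficient

Proper divisors of 1799: sum = 1 + 7 + 257 = 265
Since 265 < 1799, 1799 is deficient.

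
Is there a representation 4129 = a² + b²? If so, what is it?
23² + 60² (a=23, b=60)

Factorization: 4129 = 4129
By Fermat: n is sum of two squares iff every prime p ≡ 3 (mod 4) appears to even power.
All primes ≡ 3 (mod 4) appear to even power.
Search a = 0, 1, 2, … for 4129 - a² a perfect square: first hit at a = 23: 4129 - 529 = 3600 = 60².
4129 = 23² + 60² = 529 + 3600 ✓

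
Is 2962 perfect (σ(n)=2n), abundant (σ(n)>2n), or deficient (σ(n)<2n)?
deficient

Proper divisors of 2962: sum = 1 + 2 + 1481 = 1484
Since 1484 < 2962, 2962 is deficient.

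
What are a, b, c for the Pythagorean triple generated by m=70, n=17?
(4611, 2380, 5189)

Euclid's formula: a = m² - n², b = 2mn, c = m² + n²
m = 70, n = 17
a = 70² - 17² = 4900 - 289 = 4611
b = 2 × 70 × 17 = 2380
c = 70² + 17² = 4900 + 289 = 5189
Verification: 4611² + 2380² = 21261321 + 5664400 = 26925721 = 5189² ✓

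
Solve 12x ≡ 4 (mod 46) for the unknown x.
x ≡ 8 (mod 23)

gcd(12, 46) = 2, which divides 4, so solutions exist.
Divide through by 2: 6x ≡ 2 (mod 23).
Find 6^(-1) mod 23 by the extended Euclidean algorithm:
23 = 3 × 6 + 5  ⟹  5 = (1)·23 + (-3)·6
6 = 1 × 5 + 1  ⟹  1 = (-1)·23 + (4)·6
So (4)·6 ≡ 1 (mod 23), i.e. 6^(-1) ≡ 4 (mod 23).
x ≡ 4 × 2 = 8 ≡ 8 (mod 23).
Check: 12 × 8 = 96 ≡ 4 (mod 46).
x ≡ 8 (mod 23), giving 2 solutions mod 46.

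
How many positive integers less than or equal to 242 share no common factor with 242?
110

242 = 2 × 11^2
φ(n) = n × ∏(1 - 1/p) for each prime p dividing n
φ(242) = 242 × (1 - 1/2) × (1 - 1/11) = 110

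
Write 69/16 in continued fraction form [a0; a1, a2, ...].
[4; 3, 5]

Euclidean algorithm steps:
69 = 4 × 16 + 5
16 = 3 × 5 + 1
5 = 5 × 1 + 0
Continued fraction: [4; 3, 5]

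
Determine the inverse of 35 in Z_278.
143

gcd(35, 278) = 1, so the inverse exists.
Extended Euclidean algorithm on (278, 35):
278 = 7 × 35 + 33  ⟹  33 = (1)·278 + (-7)·35
35 = 1 × 33 + 2  ⟹  2 = (-1)·278 + (8)·35
33 = 16 × 2 + 1  ⟹  1 = (17)·278 + (-135)·35
So (-135)·35 ≡ 1 (mod 278), i.e. 35^(-1) ≡ -135 ≡ 143 (mod 278).
Check: 35 × 143 = 5005 ≡ 1 (mod 278)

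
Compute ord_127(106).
126

127 is prime, so ord(106) divides φ(127) = 126.
Divisors of 126: 1, 2, 3, 6, 7, 9, 14, 18, 21, 42, 63, 126.
Repeated squaring: 106^1 ≡ 106, 106^2 ≡ 60, 106^4 ≡ 44, 106^8 ≡ 31, 106^16 ≡ 72, 106^32 ≡ 104, 106^64 ≡ 21 (mod 127).
Test 106^d mod 127 for each divisor d in increasing order:
106^1 ≡ 106
106^2 ≡ 60
106^3 = 106^2·106^1 ≡ 10
106^6 = 106^4·106^2 ≡ 100
106^7 = 106^4·106^2·106^1 ≡ 59
106^9 = 106^8·106^1 ≡ 111
106^14 = 106^8·106^4·106^2 ≡ 52
106^18 = 106^16·106^2 ≡ 2
106^21 = 106^16·106^4·106^1 ≡ 20
106^42 = 106^32·106^8·106^2 ≡ 19
106^63 = 106^32·106^16·106^8·106^4·106^2·106^1 ≡ 126
106^126 = 106^64·106^32·106^16·106^8·106^4·106^2 ≡ 1  ← first divisor giving 1
The order is 126.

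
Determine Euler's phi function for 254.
126

254 = 2 × 127
φ(n) = n × ∏(1 - 1/p) for each prime p dividing n
φ(254) = 254 × (1 - 1/2) × (1 - 1/127) = 126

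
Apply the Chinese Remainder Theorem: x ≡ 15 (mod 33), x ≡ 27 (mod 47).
873

Using Chinese Remainder Theorem:
M = 33 × 47 = 1551
M1 = 47, M2 = 33
y1 = 47^(-1) mod 33 = 26
y2 = 33^(-1) mod 47 = 10
x = (15×47×26 + 27×33×10) mod 1551 = 873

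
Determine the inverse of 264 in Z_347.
301

gcd(264, 347) = 1, so the inverse exists.
Extended Euclidean algorithm on (347, 264):
347 = 1 × 264 + 83  ⟹  83 = (1)·347 + (-1)·264
264 = 3 × 83 + 15  ⟹  15 = (-3)·347 + (4)·264
83 = 5 × 15 + 8  ⟹  8 = (16)·347 + (-21)·264
15 = 1 × 8 + 7  ⟹  7 = (-19)·347 + (25)·264
8 = 1 × 7 + 1  ⟹  1 = (35)·347 + (-46)·264
So (-46)·264 ≡ 1 (mod 347), i.e. 264^(-1) ≡ -46 ≡ 301 (mod 347).
Check: 264 × 301 = 79464 ≡ 1 (mod 347)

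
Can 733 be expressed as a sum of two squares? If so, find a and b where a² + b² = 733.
2² + 27² (a=2, b=27)

Factorization: 733 = 733
By Fermat: n is sum of two squares iff every prime p ≡ 3 (mod 4) appears to even power.
All primes ≡ 3 (mod 4) appear to even power.
Search a = 0, 1, 2, … for 733 - a² a perfect square: first hit at a = 2: 733 - 4 = 729 = 27².
733 = 2² + 27² = 4 + 729 ✓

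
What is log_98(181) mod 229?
58

Baby-step giant-step with step n = ⌈√229⌉ = 16.
Baby steps 98^j mod 229 (j:value) for j=0..15: 0:1, 1:98, 2:215, 3:2, 4:196, 5:201, 6:4, 7:163, 8:173, 9:8, 10:97, 11:117, 12:16, 13:194, 14:5, 15:32.
Giant-step multiplier: 98^(-16) ≡ 98^(228-16) = 98^212 ≡ 193 (mod 229).
Giant steps γ_i = 181·193^i mod 229: γ_0=181, γ_1=125, γ_2=80, γ_3=97 (in table at j=10).
x = i·n + j = 3·16 + 10 = 58.
Check: 98^58 ≡ 181 (mod 229).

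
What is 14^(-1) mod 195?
14

gcd(14, 195) = 1, so the inverse exists.
Extended Euclidean algorithm on (195, 14):
195 = 13 × 14 + 13  ⟹  13 = (1)·195 + (-13)·14
14 = 1 × 13 + 1  ⟹  1 = (-1)·195 + (14)·14
So (14)·14 ≡ 1 (mod 195), i.e. 14^(-1) ≡ 14 (mod 195).
Check: 14 × 14 = 196 ≡ 1 (mod 195)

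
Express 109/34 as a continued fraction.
[3; 4, 1, 6]

Euclidean algorithm steps:
109 = 3 × 34 + 7
34 = 4 × 7 + 6
7 = 1 × 6 + 1
6 = 6 × 1 + 0
Continued fraction: [3; 4, 1, 6]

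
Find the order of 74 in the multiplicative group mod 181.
20

181 is prime, so ord(74) divides φ(181) = 180.
Divisors of 180: 1, 2, 3, 4, 5, 6, 9, 10, 12, 15, 18, 20, 30, 36, 45, 60, 90, 180.
Repeated squaring: 74^1 ≡ 74, 74^2 ≡ 46, 74^4 ≡ 125, 74^8 ≡ 59, 74^16 ≡ 42, 74^32 ≡ 135, 74^64 ≡ 125, 74^128 ≡ 59 (mod 181).
Test 74^d mod 181 for each divisor d in increasing order:
74^1 ≡ 74
74^2 ≡ 46
74^3 = 74^2·74^1 ≡ 146
74^4 ≡ 125
74^5 = 74^4·74^1 ≡ 19
74^6 = 74^4·74^2 ≡ 139
74^9 = 74^8·74^1 ≡ 22
74^10 = 74^8·74^2 ≡ 180
74^12 = 74^8·74^4 ≡ 135
74^15 = 74^8·74^4·74^2·74^1 ≡ 162
74^18 = 74^16·74^2 ≡ 122
74^20 = 74^16·74^4 ≡ 1  ← first divisor giving 1
The order is 20.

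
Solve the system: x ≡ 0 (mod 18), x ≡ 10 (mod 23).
378

Using Chinese Remainder Theorem:
M = 18 × 23 = 414
M1 = 23, M2 = 18
y1 = 23^(-1) mod 18 = 11
y2 = 18^(-1) mod 23 = 9
x = (0×23×11 + 10×18×9) mod 414 = 378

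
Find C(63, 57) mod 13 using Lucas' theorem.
7

Using Lucas' theorem:
Write n=63 and k=57 in base 13:
n in base 13: [4, 11]
k in base 13: [4, 5]
C(63,57) mod 13 = ∏ C(n_i, k_i) mod 13
Digit binomials (mod 13): C(4,4) = 1; C(11,5) = 462 ≡ 7
Product: 1 × 7 = 7 ≡ 7 (mod 13)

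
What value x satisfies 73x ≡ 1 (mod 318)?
61

gcd(73, 318) = 1, so the inverse exists.
Extended Euclidean algorithm on (318, 73):
318 = 4 × 73 + 26  ⟹  26 = (1)·318 + (-4)·73
73 = 2 × 26 + 21  ⟹  21 = (-2)·318 + (9)·73
26 = 1 × 21 + 5  ⟹  5 = (3)·318 + (-13)·73
21 = 4 × 5 + 1  ⟹  1 = (-14)·318 + (61)·73
So (61)·73 ≡ 1 (mod 318), i.e. 73^(-1) ≡ 61 (mod 318).
Check: 73 × 61 = 4453 ≡ 1 (mod 318)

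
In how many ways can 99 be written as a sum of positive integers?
169229875

p(n) counts ways to write n as a sum of positive integers (order ignored).
Euler's pentagonal recurrence: p(k) = p(k-1) + p(k-2) - p(k-5) - p(k-7) + p(k-12) + p(k-15) - ... (offsets j(3j∓1)/2, signs ++--, p(0)=1, p(<0)=0).
DP table for k = 0..98: p(0)=1, p(1)=1, p(2)=2, p(3)=3, p(4)=5, p(5)=7, p(6)=11, p(7)=15, p(8)=22, p(9)=30, p(10)=42, p(11)=56, p(12)=77, p(13)=101, p(14)=135, p(15)=176, p(16)=231, p(17)=297, p(18)=385, p(19)=490, p(20)=627, p(21)=792, p(22)=1002, p(23)=1255, p(24)=1575, p(25)=1958, p(26)=2436, p(27)=3010, p(28)=3718, p(29)=4565, p(30)=5604, p(31)=6842, p(32)=8349, p(33)=10143, p(34)=12310, p(35)=14883, p(36)=17977, p(37)=21637, p(38)=26015, p(39)=31185, p(40)=37338, p(41)=44583, p(42)=53174, p(43)=63261, p(44)=75175, p(45)=89134, p(46)=105558, p(47)=124754, p(48)=147273, p(49)=173525, p(50)=204226, p(51)=239943, p(52)=281589, p(53)=329931, p(54)=386155, p(55)=451276, p(56)=526823, p(57)=614154, p(58)=715220, p(59)=831820, p(60)=966467, p(61)=1121505, p(62)=1300156, p(63)=1505499, p(64)=1741630, p(65)=2012558, p(66)=2323520, p(67)=2679689, p(68)=3087735, p(69)=3554345, p(70)=4087968, p(71)=4697205, p(72)=5392783, p(73)=6185689, p(74)=7089500, p(75)=8118264, p(76)=9289091, p(77)=10619863, p(78)=12132164, p(79)=13848650, p(80)=15796476, p(81)=18004327, p(82)=20506255, p(83)=23338469, p(84)=26543660, p(85)=30167357, p(86)=34262962, p(87)=38887673, p(88)=44108109, p(89)=49995925, p(90)=56634173, p(91)=64112359, p(92)=72533807, p(93)=82010177, p(94)=92669720, p(95)=104651419, p(96)=118114304, p(97)=133230930, p(98)=150198136.
Final step: p(99) = p(98) + p(97) - p(94) - p(92) + p(87) + p(84) - p(77) - p(73) + p(64) + p(59) - p(48) - p(42) + p(29) + p(22) - p(7)
= 150198136 + 133230930 - 92669720 - 72533807 + 38887673 + 26543660 - 10619863 - 6185689 + 1741630 + 831820 - 147273 - 53174 + 4565 + 1002 - 15
= 169229875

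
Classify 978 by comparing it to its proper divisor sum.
abundant

Proper divisors of 978: sum = 1 + 2 + 3 + 6 + 163 + 326 + 489 = 990
Since 990 > 978, 978 is abundant.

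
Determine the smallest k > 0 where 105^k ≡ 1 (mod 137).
68

137 is prime, so ord(105) divides φ(137) = 136.
Divisors of 136: 1, 2, 4, 8, 17, 34, 68, 136.
Repeated squaring: 105^1 ≡ 105, 105^2 ≡ 65, 105^4 ≡ 115, 105^8 ≡ 73, 105^16 ≡ 123, 105^32 ≡ 59, 105^64 ≡ 56, 105^128 ≡ 122 (mod 137).
Test 105^d mod 137 for each divisor d in increasing order:
105^1 ≡ 105
105^2 ≡ 65
105^4 ≡ 115
105^8 ≡ 73
105^17 = 105^16·105^1 ≡ 37
105^34 = 105^32·105^2 ≡ 136
105^68 = 105^64·105^4 ≡ 1  ← first divisor giving 1
The order is 68.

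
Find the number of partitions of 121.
2056148051

p(n) counts ways to write n as a sum of positive integers (order ignored).
Euler's pentagonal recurrence: p(k) = p(k-1) + p(k-2) - p(k-5) - p(k-7) + p(k-12) + p(k-15) - ... (offsets j(3j∓1)/2, signs ++--, p(0)=1, p(<0)=0).
DP table for k = 0..120: p(0)=1, p(1)=1, p(2)=2, p(3)=3, p(4)=5, p(5)=7, p(6)=11, p(7)=15, p(8)=22, p(9)=30, p(10)=42, p(11)=56, p(12)=77, p(13)=101, p(14)=135, p(15)=176, p(16)=231, p(17)=297, p(18)=385, p(19)=490, p(20)=627, p(21)=792, p(22)=1002, p(23)=1255, p(24)=1575, p(25)=1958, p(26)=2436, p(27)=3010, p(28)=3718, p(29)=4565, p(30)=5604, p(31)=6842, p(32)=8349, p(33)=10143, p(34)=12310, p(35)=14883, p(36)=17977, p(37)=21637, p(38)=26015, p(39)=31185, p(40)=37338, p(41)=44583, p(42)=53174, p(43)=63261, p(44)=75175, p(45)=89134, p(46)=105558, p(47)=124754, p(48)=147273, p(49)=173525, p(50)=204226, p(51)=239943, p(52)=281589, p(53)=329931, p(54)=386155, p(55)=451276, p(56)=526823, p(57)=614154, p(58)=715220, p(59)=831820, p(60)=966467, p(61)=1121505, p(62)=1300156, p(63)=1505499, p(64)=1741630, p(65)=2012558, p(66)=2323520, p(67)=2679689, p(68)=3087735, p(69)=3554345, p(70)=4087968, p(71)=4697205, p(72)=5392783, p(73)=6185689, p(74)=7089500, p(75)=8118264, p(76)=9289091, p(77)=10619863, p(78)=12132164, p(79)=13848650, p(80)=15796476, p(81)=18004327, p(82)=20506255, p(83)=23338469, p(84)=26543660, p(85)=30167357, p(86)=34262962, p(87)=38887673, p(88)=44108109, p(89)=49995925, p(90)=56634173, p(91)=64112359, p(92)=72533807, p(93)=82010177, p(94)=92669720, p(95)=104651419, p(96)=118114304, p(97)=133230930, p(98)=150198136, p(99)=169229875, p(100)=190569292, p(101)=214481126, p(102)=241265379, p(103)=271248950, p(104)=304801365, p(105)=342325709, p(106)=384276336, p(107)=431149389, p(108)=483502844, p(109)=541946240, p(110)=607163746, p(111)=679903203, p(112)=761002156, p(113)=851376628, p(114)=952050665, p(115)=1064144451, p(116)=1188908248, p(117)=1327710076, p(118)=1482074143, p(119)=1653668665, p(120)=1844349560.
Final step: p(121) = p(120) + p(119) - p(116) - p(114) + p(109) + p(106) - p(99) - p(95) + p(86) + p(81) - p(70) - p(64) + p(51) + p(44) - p(29) - p(21) + p(4)
= 1844349560 + 1653668665 - 1188908248 - 952050665 + 541946240 + 384276336 - 169229875 - 104651419 + 34262962 + 18004327 - 4087968 - 1741630 + 239943 + 75175 - 4565 - 792 + 5
= 2056148051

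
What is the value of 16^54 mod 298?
142

Repeated squaring. Binary of 54 = 110110.
16^1 ≡ 16 (mod 298); 16^2 ≡ 256 (mod 298); 16^4 ≡ 274 (mod 298); 16^8 ≡ 278 (mod 298); 16^16 ≡ 102 (mod 298); 16^32 ≡ 272 (mod 298)
16^54 = 16^2 × 16^4 × 16^16 × 16^32 ≡ 142 (mod 298)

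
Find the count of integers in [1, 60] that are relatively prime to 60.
16

60 = 2^2 × 3 × 5
φ(n) = n × ∏(1 - 1/p) for each prime p dividing n
φ(60) = 60 × (1 - 1/2) × (1 - 1/3) × (1 - 1/5) = 16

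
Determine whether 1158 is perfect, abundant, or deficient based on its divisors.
abundant

Proper divisors of 1158: sum = 1 + 2 + 3 + 6 + 193 + 386 + 579 = 1170
Since 1170 > 1158, 1158 is abundant.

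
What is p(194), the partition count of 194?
2366022741845

p(n) counts ways to write n as a sum of positive integers (order ignored).
Euler's pentagonal recurrence: p(k) = p(k-1) + p(k-2) - p(k-5) - p(k-7) + p(k-12) + p(k-15) - ... (offsets j(3j∓1)/2, signs ++--, p(0)=1, p(<0)=0).
DP table for k = 0..193: p(0)=1, p(1)=1, p(2)=2, p(3)=3, p(4)=5, p(5)=7, p(6)=11, p(7)=15, p(8)=22, p(9)=30, p(10)=42, p(11)=56, p(12)=77, p(13)=101, p(14)=135, p(15)=176, p(16)=231, p(17)=297, p(18)=385, p(19)=490, p(20)=627, p(21)=792, p(22)=1002, p(23)=1255, p(24)=1575, p(25)=1958, p(26)=2436, p(27)=3010, p(28)=3718, p(29)=4565, p(30)=5604, p(31)=6842, p(32)=8349, p(33)=10143, p(34)=12310, p(35)=14883, p(36)=17977, p(37)=21637, p(38)=26015, p(39)=31185, p(40)=37338, p(41)=44583, p(42)=53174, p(43)=63261, p(44)=75175, p(45)=89134, p(46)=105558, p(47)=124754, p(48)=147273, p(49)=173525, p(50)=204226, p(51)=239943, p(52)=281589, p(53)=329931, p(54)=386155, p(55)=451276, p(56)=526823, p(57)=614154, p(58)=715220, p(59)=831820, p(60)=966467, p(61)=1121505, p(62)=1300156, p(63)=1505499, p(64)=1741630, p(65)=2012558, p(66)=2323520, p(67)=2679689, p(68)=3087735, p(69)=3554345, p(70)=4087968, p(71)=4697205, p(72)=5392783, p(73)=6185689, p(74)=7089500, p(75)=8118264, p(76)=9289091, p(77)=10619863, p(78)=12132164, p(79)=13848650, p(80)=15796476, p(81)=18004327, p(82)=20506255, p(83)=23338469, p(84)=26543660, p(85)=30167357, p(86)=34262962, p(87)=38887673, p(88)=44108109, p(89)=49995925, p(90)=56634173, p(91)=64112359, p(92)=72533807, p(93)=82010177, p(94)=92669720, p(95)=104651419, p(96)=118114304, p(97)=133230930, p(98)=150198136, p(99)=169229875, p(100)=190569292, p(101)=214481126, p(102)=241265379, p(103)=271248950, p(104)=304801365, p(105)=342325709, p(106)=384276336, p(107)=431149389, p(108)=483502844, p(109)=541946240, p(110)=607163746, p(111)=679903203, p(112)=761002156, p(113)=851376628, p(114)=952050665, p(115)=1064144451, p(116)=1188908248, p(117)=1327710076, p(118)=1482074143, p(119)=1653668665, p(120)=1844349560, p(121)=2056148051, p(122)=2291320912, p(123)=2552338241, p(124)=2841940500, p(125)=3163127352, p(126)=3519222692, p(127)=3913864295, p(128)=4351078600, p(129)=4835271870, p(130)=5371315400, p(131)=5964539504, p(132)=6620830889, p(133)=7346629512, p(134)=8149040695, p(135)=9035836076, p(136)=10015581680, p(137)=11097645016, p(138)=12292341831, p(139)=13610949895, p(140)=15065878135, p(141)=16670689208, p(142)=18440293320, p(143)=20390982757, p(144)=22540654445, p(145)=24908858009, p(146)=27517052599, p(147)=30388671978, p(148)=33549419497, p(149)=37027355200, p(150)=40853235313, p(151)=45060624582, p(152)=49686288421, p(153)=54770336324, p(154)=60356673280, p(155)=66493182097, p(156)=73232243759, p(157)=80630964769, p(158)=88751778802, p(159)=97662728555, p(160)=107438159466, p(161)=118159068427, p(162)=129913904637, p(163)=142798995930, p(164)=156919475295, p(165)=172389800255, p(166)=189334822579, p(167)=207890420102, p(168)=228204732751, p(169)=250438925115, p(170)=274768617130, p(171)=301384802048, p(172)=330495499613, p(173)=362326859895, p(174)=397125074750, p(175)=435157697830, p(176)=476715857290, p(177)=522115831195, p(178)=571701605655, p(179)=625846753120, p(180)=684957390936, p(181)=749474411781, p(182)=819876908323, p(183)=896684817527, p(184)=980462880430, p(185)=1071823774337, p(186)=1171432692373, p(187)=1280011042268, p(188)=1398341745571, p(189)=1527273599625, p(190)=1667727404093, p(191)=1820701100652, p(192)=1987276856363, p(193)=2168627105469.
Final step: p(194) = p(193) + p(192) - p(189) - p(187) + p(182) + p(179) - p(172) - p(168) + p(159) + p(154) - p(143) - p(137) + p(124) + p(117) - p(102) - p(94) + p(77) + p(68) - p(49) - p(39) + p(18) + p(7)
= 2168627105469 + 1987276856363 - 1527273599625 - 1280011042268 + 819876908323 + 625846753120 - 330495499613 - 228204732751 + 97662728555 + 60356673280 - 20390982757 - 11097645016 + 2841940500 + 1327710076 - 241265379 - 92669720 + 10619863 + 3087735 - 173525 - 31185 + 385 + 15
= 2366022741845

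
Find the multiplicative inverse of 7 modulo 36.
31

gcd(7, 36) = 1, so the inverse exists.
Extended Euclidean algorithm on (36, 7):
36 = 5 × 7 + 1  ⟹  1 = (1)·36 + (-5)·7
So (-5)·7 ≡ 1 (mod 36), i.e. 7^(-1) ≡ -5 ≡ 31 (mod 36).
Check: 7 × 31 = 217 ≡ 1 (mod 36)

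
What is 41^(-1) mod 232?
17

gcd(41, 232) = 1, so the inverse exists.
Extended Euclidean algorithm on (232, 41):
232 = 5 × 41 + 27  ⟹  27 = (1)·232 + (-5)·41
41 = 1 × 27 + 14  ⟹  14 = (-1)·232 + (6)·41
27 = 1 × 14 + 13  ⟹  13 = (2)·232 + (-11)·41
14 = 1 × 13 + 1  ⟹  1 = (-3)·232 + (17)·41
So (17)·41 ≡ 1 (mod 232), i.e. 41^(-1) ≡ 17 (mod 232).
Check: 41 × 17 = 697 ≡ 1 (mod 232)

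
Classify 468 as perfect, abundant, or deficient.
abundant

Proper divisors of 468: sum = 1 + 2 + 3 + 4 + 6 + 9 + 12 + 13 + ... + 78 + 117 + 156 + 234 (17 divisors) = 806
Since 806 > 468, 468 is abundant.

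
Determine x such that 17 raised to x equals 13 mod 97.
65

Baby-step giant-step with step n = ⌈√97⌉ = 10.
Baby steps 17^j mod 97 (j:value) for j=0..9: 0:1, 1:17, 2:95, 3:63, 4:4, 5:68, 6:89, 7:58, 8:16, 9:78.
Giant-step multiplier: 17^(-10) ≡ 17^(96-10) = 17^86 ≡ 3 (mod 97).
Giant steps γ_i = 13·3^i mod 97: γ_0=13, γ_1=39, γ_2=20, γ_3=60, γ_4=83, γ_5=55, γ_6=68 (in table at j=5).
x = i·n + j = 6·10 + 5 = 65.
Check: 17^65 ≡ 13 (mod 97).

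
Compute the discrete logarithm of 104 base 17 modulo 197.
84

Baby-step giant-step with step n = ⌈√197⌉ = 15.
Baby steps 17^j mod 197 (j:value) for j=0..14: 0:1, 1:17, 2:92, 3:185, 4:190, 5:78, 6:144, 7:84, 8:49, 9:45, 10:174, 11:3, 12:51, 13:79, 14:161.
Giant-step multiplier: 17^(-15) ≡ 17^(196-15) = 17^181 ≡ 75 (mod 197).
Giant steps γ_i = 104·75^i mod 197: γ_0=104, γ_1=117, γ_2=107, γ_3=145, γ_4=40, γ_5=45 (in table at j=9).
x = i·n + j = 5·15 + 9 = 84.
Check: 17^84 ≡ 104 (mod 197).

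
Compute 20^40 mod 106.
36

Repeated squaring. Binary of 40 = 101000.
20^1 ≡ 20 (mod 106); 20^2 ≡ 82 (mod 106); 20^4 ≡ 46 (mod 106); 20^8 ≡ 102 (mod 106); 20^16 ≡ 16 (mod 106); 20^32 ≡ 44 (mod 106)
20^40 = 20^8 × 20^32 ≡ 36 (mod 106)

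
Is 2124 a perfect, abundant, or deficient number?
abundant

Proper divisors of 2124: sum = 1 + 2 + 3 + 4 + 6 + 9 + 12 + 18 + ... + 354 + 531 + 708 + 1062 (17 divisors) = 3336
Since 3336 > 2124, 2124 is abundant.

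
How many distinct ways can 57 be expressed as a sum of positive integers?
614154

p(n) counts ways to write n as a sum of positive integers (order ignored).
Euler's pentagonal recurrence: p(k) = p(k-1) + p(k-2) - p(k-5) - p(k-7) + p(k-12) + p(k-15) - ... (offsets j(3j∓1)/2, signs ++--, p(0)=1, p(<0)=0).
DP table for k = 0..56: p(0)=1, p(1)=1, p(2)=2, p(3)=3, p(4)=5, p(5)=7, p(6)=11, p(7)=15, p(8)=22, p(9)=30, p(10)=42, p(11)=56, p(12)=77, p(13)=101, p(14)=135, p(15)=176, p(16)=231, p(17)=297, p(18)=385, p(19)=490, p(20)=627, p(21)=792, p(22)=1002, p(23)=1255, p(24)=1575, p(25)=1958, p(26)=2436, p(27)=3010, p(28)=3718, p(29)=4565, p(30)=5604, p(31)=6842, p(32)=8349, p(33)=10143, p(34)=12310, p(35)=14883, p(36)=17977, p(37)=21637, p(38)=26015, p(39)=31185, p(40)=37338, p(41)=44583, p(42)=53174, p(43)=63261, p(44)=75175, p(45)=89134, p(46)=105558, p(47)=124754, p(48)=147273, p(49)=173525, p(50)=204226, p(51)=239943, p(52)=281589, p(53)=329931, p(54)=386155, p(55)=451276, p(56)=526823.
Final step: p(57) = p(56) + p(55) - p(52) - p(50) + p(45) + p(42) - p(35) - p(31) + p(22) + p(17) - p(6) - p(0)
= 526823 + 451276 - 281589 - 204226 + 89134 + 53174 - 14883 - 6842 + 1002 + 297 - 11 - 1
= 614154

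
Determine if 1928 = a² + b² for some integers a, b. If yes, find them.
22² + 38² (a=22, b=38)

Factorization: 1928 = 2^3 × 241
By Fermat: n is sum of two squares iff every prime p ≡ 3 (mod 4) appears to even power.
All primes ≡ 3 (mod 4) appear to even power.
Search a = 0, 1, 2, … for 1928 - a² a perfect square: first hit at a = 22: 1928 - 484 = 1444 = 38².
1928 = 22² + 38² = 484 + 1444 ✓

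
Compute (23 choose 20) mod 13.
3

Using Lucas' theorem:
Write n=23 and k=20 in base 13:
n in base 13: [1, 10]
k in base 13: [1, 7]
C(23,20) mod 13 = ∏ C(n_i, k_i) mod 13
Digit binomials (mod 13): C(1,1) = 1; C(10,7) = 120 ≡ 3
Product: 1 × 3 = 3 ≡ 3 (mod 13)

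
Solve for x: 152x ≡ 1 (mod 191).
142

gcd(152, 191) = 1, so the inverse exists.
Extended Euclidean algorithm on (191, 152):
191 = 1 × 152 + 39  ⟹  39 = (1)·191 + (-1)·152
152 = 3 × 39 + 35  ⟹  35 = (-3)·191 + (4)·152
39 = 1 × 35 + 4  ⟹  4 = (4)·191 + (-5)·152
35 = 8 × 4 + 3  ⟹  3 = (-35)·191 + (44)·152
4 = 1 × 3 + 1  ⟹  1 = (39)·191 + (-49)·152
So (-49)·152 ≡ 1 (mod 191), i.e. 152^(-1) ≡ -49 ≡ 142 (mod 191).
Check: 152 × 142 = 21584 ≡ 1 (mod 191)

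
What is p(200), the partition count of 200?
3972999029388

p(n) counts ways to write n as a sum of positive integers (order ignored).
Euler's pentagonal recurrence: p(k) = p(k-1) + p(k-2) - p(k-5) - p(k-7) + p(k-12) + p(k-15) - ... (offsets j(3j∓1)/2, signs ++--, p(0)=1, p(<0)=0).
DP table for k = 0..199: p(0)=1, p(1)=1, p(2)=2, p(3)=3, p(4)=5, p(5)=7, p(6)=11, p(7)=15, p(8)=22, p(9)=30, p(10)=42, p(11)=56, p(12)=77, p(13)=101, p(14)=135, p(15)=176, p(16)=231, p(17)=297, p(18)=385, p(19)=490, p(20)=627, p(21)=792, p(22)=1002, p(23)=1255, p(24)=1575, p(25)=1958, p(26)=2436, p(27)=3010, p(28)=3718, p(29)=4565, p(30)=5604, p(31)=6842, p(32)=8349, p(33)=10143, p(34)=12310, p(35)=14883, p(36)=17977, p(37)=21637, p(38)=26015, p(39)=31185, p(40)=37338, p(41)=44583, p(42)=53174, p(43)=63261, p(44)=75175, p(45)=89134, p(46)=105558, p(47)=124754, p(48)=147273, p(49)=173525, p(50)=204226, p(51)=239943, p(52)=281589, p(53)=329931, p(54)=386155, p(55)=451276, p(56)=526823, p(57)=614154, p(58)=715220, p(59)=831820, p(60)=966467, p(61)=1121505, p(62)=1300156, p(63)=1505499, p(64)=1741630, p(65)=2012558, p(66)=2323520, p(67)=2679689, p(68)=3087735, p(69)=3554345, p(70)=4087968, p(71)=4697205, p(72)=5392783, p(73)=6185689, p(74)=7089500, p(75)=8118264, p(76)=9289091, p(77)=10619863, p(78)=12132164, p(79)=13848650, p(80)=15796476, p(81)=18004327, p(82)=20506255, p(83)=23338469, p(84)=26543660, p(85)=30167357, p(86)=34262962, p(87)=38887673, p(88)=44108109, p(89)=49995925, p(90)=56634173, p(91)=64112359, p(92)=72533807, p(93)=82010177, p(94)=92669720, p(95)=104651419, p(96)=118114304, p(97)=133230930, p(98)=150198136, p(99)=169229875, p(100)=190569292, p(101)=214481126, p(102)=241265379, p(103)=271248950, p(104)=304801365, p(105)=342325709, p(106)=384276336, p(107)=431149389, p(108)=483502844, p(109)=541946240, p(110)=607163746, p(111)=679903203, p(112)=761002156, p(113)=851376628, p(114)=952050665, p(115)=1064144451, p(116)=1188908248, p(117)=1327710076, p(118)=1482074143, p(119)=1653668665, p(120)=1844349560, p(121)=2056148051, p(122)=2291320912, p(123)=2552338241, p(124)=2841940500, p(125)=3163127352, p(126)=3519222692, p(127)=3913864295, p(128)=4351078600, p(129)=4835271870, p(130)=5371315400, p(131)=5964539504, p(132)=6620830889, p(133)=7346629512, p(134)=8149040695, p(135)=9035836076, p(136)=10015581680, p(137)=11097645016, p(138)=12292341831, p(139)=13610949895, p(140)=15065878135, p(141)=16670689208, p(142)=18440293320, p(143)=20390982757, p(144)=22540654445, p(145)=24908858009, p(146)=27517052599, p(147)=30388671978, p(148)=33549419497, p(149)=37027355200, p(150)=40853235313, p(151)=45060624582, p(152)=49686288421, p(153)=54770336324, p(154)=60356673280, p(155)=66493182097, p(156)=73232243759, p(157)=80630964769, p(158)=88751778802, p(159)=97662728555, p(160)=107438159466, p(161)=118159068427, p(162)=129913904637, p(163)=142798995930, p(164)=156919475295, p(165)=172389800255, p(166)=189334822579, p(167)=207890420102, p(168)=228204732751, p(169)=250438925115, p(170)=274768617130, p(171)=301384802048, p(172)=330495499613, p(173)=362326859895, p(174)=397125074750, p(175)=435157697830, p(176)=476715857290, p(177)=522115831195, p(178)=571701605655, p(179)=625846753120, p(180)=684957390936, p(181)=749474411781, p(182)=819876908323, p(183)=896684817527, p(184)=980462880430, p(185)=1071823774337, p(186)=1171432692373, p(187)=1280011042268, p(188)=1398341745571, p(189)=1527273599625, p(190)=1667727404093, p(191)=1820701100652, p(192)=1987276856363, p(193)=2168627105469, p(194)=2366022741845, p(195)=2580840212973, p(196)=2814570987591, p(197)=3068829878530, p(198)=3345365983698, p(199)=3646072432125.
Final step: p(200) = p(199) + p(198) - p(195) - p(193) + p(188) + p(185) - p(178) - p(174) + p(165) + p(160) - p(149) - p(143) + p(130) + p(123) - p(108) - p(100) + p(83) + p(74) - p(55) - p(45) + p(24) + p(13)
= 3646072432125 + 3345365983698 - 2580840212973 - 2168627105469 + 1398341745571 + 1071823774337 - 571701605655 - 397125074750 + 172389800255 + 107438159466 - 37027355200 - 20390982757 + 5371315400 + 2552338241 - 483502844 - 190569292 + 23338469 + 7089500 - 451276 - 89134 + 1575 + 101
= 3972999029388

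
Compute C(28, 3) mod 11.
9

Using Lucas' theorem:
Write n=28 and k=3 in base 11:
n in base 11: [2, 6]
k in base 11: [0, 3]
C(28,3) mod 11 = ∏ C(n_i, k_i) mod 11
Digit binomials (mod 11): C(2,0) = 1; C(6,3) = 20 ≡ 9
Product: 1 × 9 = 9 ≡ 9 (mod 11)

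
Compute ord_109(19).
36

109 is prime, so ord(19) divides φ(109) = 108.
Divisors of 108: 1, 2, 3, 4, 6, 9, 12, 18, 27, 36, 54, 108.
Repeated squaring: 19^1 ≡ 19, 19^2 ≡ 34, 19^4 ≡ 66, 19^8 ≡ 105, 19^16 ≡ 16, 19^32 ≡ 38, 19^64 ≡ 27 (mod 109).
Test 19^d mod 109 for each divisor d in increasing order:
19^1 ≡ 19
19^2 ≡ 34
19^3 = 19^2·19^1 ≡ 101
19^4 ≡ 66
19^6 = 19^4·19^2 ≡ 64
19^9 = 19^8·19^1 ≡ 33
19^12 = 19^8·19^4 ≡ 63
19^18 = 19^16·19^2 ≡ 108
19^27 = 19^16·19^8·19^2·19^1 ≡ 76
19^36 = 19^32·19^4 ≡ 1  ← first divisor giving 1
The order is 36.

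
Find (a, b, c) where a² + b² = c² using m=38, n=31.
(483, 2356, 2405)

Euclid's formula: a = m² - n², b = 2mn, c = m² + n²
m = 38, n = 31
a = 38² - 31² = 1444 - 961 = 483
b = 2 × 38 × 31 = 2356
c = 38² + 31² = 1444 + 961 = 2405
Verification: 483² + 2356² = 233289 + 5550736 = 5784025 = 2405² ✓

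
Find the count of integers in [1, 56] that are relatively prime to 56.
24

56 = 2^3 × 7
φ(n) = n × ∏(1 - 1/p) for each prime p dividing n
φ(56) = 56 × (1 - 1/2) × (1 - 1/7) = 24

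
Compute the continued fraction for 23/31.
[0; 1, 2, 1, 7]

Euclidean algorithm steps:
23 = 0 × 31 + 23
31 = 1 × 23 + 8
23 = 2 × 8 + 7
8 = 1 × 7 + 1
7 = 7 × 1 + 0
Continued fraction: [0; 1, 2, 1, 7]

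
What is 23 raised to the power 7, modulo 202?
105

Repeated squaring. Binary of 7 = 111.
23^1 ≡ 23 (mod 202); 23^2 ≡ 125 (mod 202); 23^4 ≡ 71 (mod 202)
23^7 = 23^1 × 23^2 × 23^4 ≡ 105 (mod 202)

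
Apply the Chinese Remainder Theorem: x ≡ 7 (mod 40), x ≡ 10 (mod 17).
367

Using Chinese Remainder Theorem:
M = 40 × 17 = 680
M1 = 17, M2 = 40
y1 = 17^(-1) mod 40 = 33
y2 = 40^(-1) mod 17 = 3
x = (7×17×33 + 10×40×3) mod 680 = 367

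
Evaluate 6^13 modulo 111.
6

Repeated squaring. Binary of 13 = 1101.
6^1 ≡ 6 (mod 111); 6^2 ≡ 36 (mod 111); 6^4 ≡ 75 (mod 111); 6^8 ≡ 75 (mod 111)
6^13 = 6^1 × 6^4 × 6^8 ≡ 6 (mod 111)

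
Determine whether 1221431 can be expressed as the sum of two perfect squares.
Not possible

Factorization: 1221431 = 31^3 × 41
By Fermat: n is sum of two squares iff every prime p ≡ 3 (mod 4) appears to even power.
Prime(s) ≡ 3 (mod 4) with odd exponent: [(31, 3)]
Therefore 1221431 cannot be expressed as a² + b².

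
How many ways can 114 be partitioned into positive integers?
952050665

p(n) counts ways to write n as a sum of positive integers (order ignored).
Euler's pentagonal recurrence: p(k) = p(k-1) + p(k-2) - p(k-5) - p(k-7) + p(k-12) + p(k-15) - ... (offsets j(3j∓1)/2, signs ++--, p(0)=1, p(<0)=0).
DP table for k = 0..113: p(0)=1, p(1)=1, p(2)=2, p(3)=3, p(4)=5, p(5)=7, p(6)=11, p(7)=15, p(8)=22, p(9)=30, p(10)=42, p(11)=56, p(12)=77, p(13)=101, p(14)=135, p(15)=176, p(16)=231, p(17)=297, p(18)=385, p(19)=490, p(20)=627, p(21)=792, p(22)=1002, p(23)=1255, p(24)=1575, p(25)=1958, p(26)=2436, p(27)=3010, p(28)=3718, p(29)=4565, p(30)=5604, p(31)=6842, p(32)=8349, p(33)=10143, p(34)=12310, p(35)=14883, p(36)=17977, p(37)=21637, p(38)=26015, p(39)=31185, p(40)=37338, p(41)=44583, p(42)=53174, p(43)=63261, p(44)=75175, p(45)=89134, p(46)=105558, p(47)=124754, p(48)=147273, p(49)=173525, p(50)=204226, p(51)=239943, p(52)=281589, p(53)=329931, p(54)=386155, p(55)=451276, p(56)=526823, p(57)=614154, p(58)=715220, p(59)=831820, p(60)=966467, p(61)=1121505, p(62)=1300156, p(63)=1505499, p(64)=1741630, p(65)=2012558, p(66)=2323520, p(67)=2679689, p(68)=3087735, p(69)=3554345, p(70)=4087968, p(71)=4697205, p(72)=5392783, p(73)=6185689, p(74)=7089500, p(75)=8118264, p(76)=9289091, p(77)=10619863, p(78)=12132164, p(79)=13848650, p(80)=15796476, p(81)=18004327, p(82)=20506255, p(83)=23338469, p(84)=26543660, p(85)=30167357, p(86)=34262962, p(87)=38887673, p(88)=44108109, p(89)=49995925, p(90)=56634173, p(91)=64112359, p(92)=72533807, p(93)=82010177, p(94)=92669720, p(95)=104651419, p(96)=118114304, p(97)=133230930, p(98)=150198136, p(99)=169229875, p(100)=190569292, p(101)=214481126, p(102)=241265379, p(103)=271248950, p(104)=304801365, p(105)=342325709, p(106)=384276336, p(107)=431149389, p(108)=483502844, p(109)=541946240, p(110)=607163746, p(111)=679903203, p(112)=761002156, p(113)=851376628.
Final step: p(114) = p(113) + p(112) - p(109) - p(107) + p(102) + p(99) - p(92) - p(88) + p(79) + p(74) - p(63) - p(57) + p(44) + p(37) - p(22) - p(14)
= 851376628 + 761002156 - 541946240 - 431149389 + 241265379 + 169229875 - 72533807 - 44108109 + 13848650 + 7089500 - 1505499 - 614154 + 75175 + 21637 - 1002 - 135
= 952050665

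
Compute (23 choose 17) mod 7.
0

Using Lucas' theorem:
Write n=23 and k=17 in base 7:
n in base 7: [3, 2]
k in base 7: [2, 3]
C(23,17) mod 7 = ∏ C(n_i, k_i) mod 7
Digit binomials (mod 7): C(3,2) = 3; C(2,3) = 0 (k_i > n_i)
Product: 3 × 0 = 0 ≡ 0 (mod 7)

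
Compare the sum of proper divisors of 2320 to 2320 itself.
abundant

Proper divisors of 2320: sum = 1 + 2 + 4 + 5 + 8 + 10 + 16 + 20 + ... + 290 + 464 + 580 + 1160 (19 divisors) = 3260
Since 3260 > 2320, 2320 is abundant.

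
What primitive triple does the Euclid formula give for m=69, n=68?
(137, 9384, 9385)

Euclid's formula: a = m² - n², b = 2mn, c = m² + n²
m = 69, n = 68
a = 69² - 68² = 4761 - 4624 = 137
b = 2 × 69 × 68 = 9384
c = 69² + 68² = 4761 + 4624 = 9385
Verification: 137² + 9384² = 18769 + 88059456 = 88078225 = 9385² ✓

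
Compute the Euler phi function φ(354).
116

354 = 2 × 3 × 59
φ(n) = n × ∏(1 - 1/p) for each prime p dividing n
φ(354) = 354 × (1 - 1/2) × (1 - 1/3) × (1 - 1/59) = 116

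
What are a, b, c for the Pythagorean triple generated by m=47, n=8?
(2145, 752, 2273)

Euclid's formula: a = m² - n², b = 2mn, c = m² + n²
m = 47, n = 8
a = 47² - 8² = 2209 - 64 = 2145
b = 2 × 47 × 8 = 752
c = 47² + 8² = 2209 + 64 = 2273
Verification: 2145² + 752² = 4601025 + 565504 = 5166529 = 2273² ✓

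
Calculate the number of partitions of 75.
8118264

p(n) counts ways to write n as a sum of positive integers (order ignored).
Euler's pentagonal recurrence: p(k) = p(k-1) + p(k-2) - p(k-5) - p(k-7) + p(k-12) + p(k-15) - ... (offsets j(3j∓1)/2, signs ++--, p(0)=1, p(<0)=0).
DP table for k = 0..74: p(0)=1, p(1)=1, p(2)=2, p(3)=3, p(4)=5, p(5)=7, p(6)=11, p(7)=15, p(8)=22, p(9)=30, p(10)=42, p(11)=56, p(12)=77, p(13)=101, p(14)=135, p(15)=176, p(16)=231, p(17)=297, p(18)=385, p(19)=490, p(20)=627, p(21)=792, p(22)=1002, p(23)=1255, p(24)=1575, p(25)=1958, p(26)=2436, p(27)=3010, p(28)=3718, p(29)=4565, p(30)=5604, p(31)=6842, p(32)=8349, p(33)=10143, p(34)=12310, p(35)=14883, p(36)=17977, p(37)=21637, p(38)=26015, p(39)=31185, p(40)=37338, p(41)=44583, p(42)=53174, p(43)=63261, p(44)=75175, p(45)=89134, p(46)=105558, p(47)=124754, p(48)=147273, p(49)=173525, p(50)=204226, p(51)=239943, p(52)=281589, p(53)=329931, p(54)=386155, p(55)=451276, p(56)=526823, p(57)=614154, p(58)=715220, p(59)=831820, p(60)=966467, p(61)=1121505, p(62)=1300156, p(63)=1505499, p(64)=1741630, p(65)=2012558, p(66)=2323520, p(67)=2679689, p(68)=3087735, p(69)=3554345, p(70)=4087968, p(71)=4697205, p(72)=5392783, p(73)=6185689, p(74)=7089500.
Final step: p(75) = p(74) + p(73) - p(70) - p(68) + p(63) + p(60) - p(53) - p(49) + p(40) + p(35) - p(24) - p(18) + p(5)
= 7089500 + 6185689 - 4087968 - 3087735 + 1505499 + 966467 - 329931 - 173525 + 37338 + 14883 - 1575 - 385 + 7
= 8118264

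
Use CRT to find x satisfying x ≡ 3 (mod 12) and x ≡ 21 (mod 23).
159

Using Chinese Remainder Theorem:
M = 12 × 23 = 276
M1 = 23, M2 = 12
y1 = 23^(-1) mod 12 = 11
y2 = 12^(-1) mod 23 = 2
x = (3×23×11 + 21×12×2) mod 276 = 159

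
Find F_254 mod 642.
641

Matrix identity: Q^n = [[F_(n+1), F_n], [F_n, F_(n-1)]] with Q = [[1,1],[1,0]].
n = 254 = 11111110₂. Square-and-multiply, entries mod 642:
Q^1 = [[1,1],[1,0]]
Q^3 = (Q^1)²·Q = [[3,2],[2,1]]
Q^7 = (Q^3)²·Q = [[21,13],[13,8]]
Q^15 = (Q^7)²·Q = [[345,610],[610,377]]
Q^31 = (Q^15)²·Q = [[3,637],[637,8]]
Q^63 = (Q^31)²·Q = [[621,34],[34,587]]
Q^127 = (Q^63)²·Q = [[297,313],[313,626]]
Q^254 = (Q^127)² = [[640,641],[641,641]]
F_254 mod 642 = Q^254[0][1] = 641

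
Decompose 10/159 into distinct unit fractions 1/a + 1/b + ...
1/16 + 1/2544

Greedy algorithm:
10/159: ceiling(159/10) = 16, use 1/16
1/2544: ceiling(2544/1) = 2544, use 1/2544
Result: 10/159 = 1/16 + 1/2544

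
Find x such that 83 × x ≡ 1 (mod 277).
267

gcd(83, 277) = 1, so the inverse exists.
Extended Euclidean algorithm on (277, 83):
277 = 3 × 83 + 28  ⟹  28 = (1)·277 + (-3)·83
83 = 2 × 28 + 27  ⟹  27 = (-2)·277 + (7)·83
28 = 1 × 27 + 1  ⟹  1 = (3)·277 + (-10)·83
So (-10)·83 ≡ 1 (mod 277), i.e. 83^(-1) ≡ -10 ≡ 267 (mod 277).
Check: 83 × 267 = 22161 ≡ 1 (mod 277)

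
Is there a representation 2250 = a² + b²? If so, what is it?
15² + 45² (a=15, b=45)

Factorization: 2250 = 2 × 3^2 × 5^3
By Fermat: n is sum of two squares iff every prime p ≡ 3 (mod 4) appears to even power.
All primes ≡ 3 (mod 4) appear to even power.
Search a = 0, 1, 2, … for 2250 - a² a perfect square: first hit at a = 15: 2250 - 225 = 2025 = 45².
2250 = 15² + 45² = 225 + 2025 ✓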